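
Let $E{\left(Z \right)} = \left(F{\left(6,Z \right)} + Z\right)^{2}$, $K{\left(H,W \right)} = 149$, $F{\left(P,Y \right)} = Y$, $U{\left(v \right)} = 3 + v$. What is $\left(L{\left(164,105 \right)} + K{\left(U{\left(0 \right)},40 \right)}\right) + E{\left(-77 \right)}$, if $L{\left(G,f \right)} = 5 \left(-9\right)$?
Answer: $23820$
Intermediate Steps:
$E{\left(Z \right)} = 4 Z^{2}$ ($E{\left(Z \right)} = \left(Z + Z\right)^{2} = \left(2 Z\right)^{2} = 4 Z^{2}$)
$L{\left(G,f \right)} = -45$
$\left(L{\left(164,105 \right)} + K{\left(U{\left(0 \right)},40 \right)}\right) + E{\left(-77 \right)} = \left(-45 + 149\right) + 4 \left(-77\right)^{2} = 104 + 4 \cdot 5929 = 104 + 23716 = 23820$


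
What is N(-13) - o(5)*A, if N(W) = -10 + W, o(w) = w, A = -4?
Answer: -3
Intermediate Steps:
N(-13) - o(5)*A = (-10 - 13) - 5*(-4) = -23 - 1*(-20) = -23 + 20 = -3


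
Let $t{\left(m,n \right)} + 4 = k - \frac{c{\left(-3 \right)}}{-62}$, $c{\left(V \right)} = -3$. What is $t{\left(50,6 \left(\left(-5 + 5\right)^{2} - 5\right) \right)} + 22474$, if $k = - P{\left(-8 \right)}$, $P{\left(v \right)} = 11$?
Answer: $\frac{1392455}{62} \approx 22459.0$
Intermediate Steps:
$k = -11$ ($k = \left(-1\right) 11 = -11$)
$t{\left(m,n \right)} = - \frac{933}{62}$ ($t{\left(m,n \right)} = -4 - \left(11 - \frac{3}{-62}\right) = -4 - \left(11 - - \frac{3}{62}\right) = -4 - \frac{685}{62} = - \frac{933}{62}$)
$t{\left(50,6 \left(\left(-5 + 5\right)^{2} - 5\right) \right)} + 22474 = - \frac{933}{62} + 22474 = \frac{1392455}{62}$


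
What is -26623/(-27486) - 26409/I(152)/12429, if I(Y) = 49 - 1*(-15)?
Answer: 1136197073/1214661312 ≈ 0.93540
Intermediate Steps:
I(Y) = 64 (I(Y) = 49 + 15 = 64)
-26623/(-27486) - 26409/I(152)/12429 = -26623/(-27486) - 26409/64/12429 = -26623*(-1/27486) - 26409*1/64*(1/12429) = 26623/27486 - 26409/64*1/12429 = 26623/27486 - 8803/265152 = 1136197073/1214661312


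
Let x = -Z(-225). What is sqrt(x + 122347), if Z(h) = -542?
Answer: sqrt(122889) ≈ 350.56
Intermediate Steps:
x = 542 (x = -1*(-542) = 542)
sqrt(x + 122347) = sqrt(542 + 122347) = sqrt(122889)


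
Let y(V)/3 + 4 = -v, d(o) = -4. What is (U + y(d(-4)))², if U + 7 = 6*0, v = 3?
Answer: 784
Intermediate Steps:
U = -7 (U = -7 + 6*0 = -7 + 0 = -7)
y(V) = -21 (y(V) = -12 + 3*(-1*3) = -12 + 3*(-3) = -12 - 9 = -21)
(U + y(d(-4)))² = (-7 - 21)² = (-28)² = 784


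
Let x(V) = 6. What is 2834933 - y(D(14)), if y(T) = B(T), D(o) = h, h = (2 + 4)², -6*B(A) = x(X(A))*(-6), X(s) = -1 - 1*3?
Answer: 2834927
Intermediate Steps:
X(s) = -4 (X(s) = -1 - 3 = -4)
B(A) = 6 (B(A) = -(-6) = -⅙*(-36) = 6)
h = 36 (h = 6² = 36)
D(o) = 36
y(T) = 6
2834933 - y(D(14)) = 2834933 - 1*6 = 2834933 - 6 = 2834927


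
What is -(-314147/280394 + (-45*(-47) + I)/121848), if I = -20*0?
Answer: 6280858391/5694241352 ≈ 1.1030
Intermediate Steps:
I = 0
-(-314147/280394 + (-45*(-47) + I)/121848) = -(-314147/280394 + (-45*(-47) + 0)/121848) = -(-314147*1/280394 + (2115 + 0)*(1/121848)) = -(-314147/280394 + 2115*(1/121848)) = -(-314147/280394 + 705/40616) = -1*(-6280858391/5694241352) = 6280858391/5694241352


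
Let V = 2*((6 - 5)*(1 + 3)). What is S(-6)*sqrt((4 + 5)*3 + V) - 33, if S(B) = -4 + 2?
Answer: -33 - 2*sqrt(35) ≈ -44.832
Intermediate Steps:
S(B) = -2
V = 8 (V = 2*(1*4) = 2*4 = 8)
S(-6)*sqrt((4 + 5)*3 + V) - 33 = -2*sqrt((4 + 5)*3 + 8) - 33 = -2*sqrt(9*3 + 8) - 33 = -2*sqrt(27 + 8) - 33 = -2*sqrt(35) - 33 = -33 - 2*sqrt(35)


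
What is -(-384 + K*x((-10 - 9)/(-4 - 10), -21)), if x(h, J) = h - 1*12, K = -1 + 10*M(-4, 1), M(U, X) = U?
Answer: -733/14 ≈ -52.357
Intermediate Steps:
K = -41 (K = -1 + 10*(-4) = -1 - 40 = -41)
x(h, J) = -12 + h (x(h, J) = h - 12 = -12 + h)
-(-384 + K*x((-10 - 9)/(-4 - 10), -21)) = -(-384 - 41*(-12 + (-10 - 9)/(-4 - 10))) = -(-384 - 41*(-12 - 19/(-14))) = -(-384 - 41*(-12 - 19*(-1/14))) = -(-384 - 41*(-12 + 19/14)) = -(-384 - 41*(-149/14)) = -(-384 + 6109/14) = -1*733/14 = -733/14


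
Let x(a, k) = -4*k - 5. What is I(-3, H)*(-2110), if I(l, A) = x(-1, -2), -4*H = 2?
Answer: -6330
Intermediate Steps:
H = -1/2 (H = -1/4*2 = -1/2 ≈ -0.50000)
x(a, k) = -5 - 4*k
I(l, A) = 3 (I(l, A) = -5 - 4*(-2) = -5 + 8 = 3)
I(-3, H)*(-2110) = 3*(-2110) = -6330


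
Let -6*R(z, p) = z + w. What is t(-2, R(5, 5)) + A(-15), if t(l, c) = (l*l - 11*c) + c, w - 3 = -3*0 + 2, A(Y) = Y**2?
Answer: 737/3 ≈ 245.67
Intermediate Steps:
w = 5 (w = 3 + (-3*0 + 2) = 3 + (0 + 2) = 3 + 2 = 5)
R(z, p) = -5/6 - z/6 (R(z, p) = -(z + 5)/6 = -(5 + z)/6 = -5/6 - z/6)
t(l, c) = l**2 - 10*c (t(l, c) = (l**2 - 11*c) + c = l**2 - 10*c)
t(-2, R(5, 5)) + A(-15) = ((-2)**2 - 10*(-5/6 - 1/6*5)) + (-15)**2 = (4 - 10*(-5/6 - 5/6)) + 225 = (4 - 10*(-5/3)) + 225 = (4 + 50/3) + 225 = 62/3 + 225 = 737/3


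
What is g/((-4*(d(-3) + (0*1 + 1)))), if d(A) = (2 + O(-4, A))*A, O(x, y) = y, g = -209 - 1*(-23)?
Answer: 93/8 ≈ 11.625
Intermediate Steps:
g = -186 (g = -209 + 23 = -186)
d(A) = A*(2 + A) (d(A) = (2 + A)*A = A*(2 + A))
g/((-4*(d(-3) + (0*1 + 1)))) = -186*(-1/(4*(-3*(2 - 3) + (0*1 + 1)))) = -186*(-1/(4*(-3*(-1) + (0 + 1)))) = -186*(-1/(4*(3 + 1))) = -186/((-4*4)) = -186/(-16) = -186*(-1/16) = 93/8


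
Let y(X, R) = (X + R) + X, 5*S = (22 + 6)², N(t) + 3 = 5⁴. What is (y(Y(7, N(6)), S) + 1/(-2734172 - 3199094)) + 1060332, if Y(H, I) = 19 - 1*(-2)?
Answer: 31462056687959/29666330 ≈ 1.0605e+6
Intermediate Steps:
N(t) = 622 (N(t) = -3 + 5⁴ = -3 + 625 = 622)
S = 784/5 (S = (22 + 6)²/5 = (⅕)*28² = (⅕)*784 = 784/5 ≈ 156.80)
Y(H, I) = 21 (Y(H, I) = 19 + 2 = 21)
y(X, R) = R + 2*X (y(X, R) = (R + X) + X = R + 2*X)
(y(Y(7, N(6)), S) + 1/(-2734172 - 3199094)) + 1060332 = ((784/5 + 2*21) + 1/(-2734172 - 3199094)) + 1060332 = ((784/5 + 42) + 1/(-5933266)) + 1060332 = (994/5 - 1/5933266) + 1060332 = 5897666399/29666330 + 1060332 = 31462056687959/29666330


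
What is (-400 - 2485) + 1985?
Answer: -900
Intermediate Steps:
(-400 - 2485) + 1985 = -2885 + 1985 = -900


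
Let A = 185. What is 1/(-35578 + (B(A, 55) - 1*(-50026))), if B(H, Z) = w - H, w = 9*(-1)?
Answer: 1/14254 ≈ 7.0156e-5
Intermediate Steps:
w = -9
B(H, Z) = -9 - H
1/(-35578 + (B(A, 55) - 1*(-50026))) = 1/(-35578 + ((-9 - 1*185) - 1*(-50026))) = 1/(-35578 + ((-9 - 185) + 50026)) = 1/(-35578 + (-194 + 50026)) = 1/(-35578 + 49832) = 1/14254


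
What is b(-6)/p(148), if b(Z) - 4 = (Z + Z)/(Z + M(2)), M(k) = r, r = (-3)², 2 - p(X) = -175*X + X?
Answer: 0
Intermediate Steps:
p(X) = 2 + 174*X (p(X) = 2 - (-175*X + X) = 2 - (-174)*X = 2 + 174*X)
r = 9
M(k) = 9
b(Z) = 4 + 2*Z/(9 + Z) (b(Z) = 4 + (Z + Z)/(Z + 9) = 4 + (2*Z)/(9 + Z) = 4 + 2*Z/(9 + Z))
b(-6)/p(148) = (6*(6 - 6)/(9 - 6))/(2 + 174*148) = (6*0/3)/(2 + 25752) = (6*(⅓)*0)/25754 = 0*(1/25754) = 0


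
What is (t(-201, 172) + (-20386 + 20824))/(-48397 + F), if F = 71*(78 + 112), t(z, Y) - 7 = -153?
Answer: -292/34907 ≈ -0.0083651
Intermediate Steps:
t(z, Y) = -146 (t(z, Y) = 7 - 153 = -146)
F = 13490 (F = 71*190 = 13490)
(t(-201, 172) + (-20386 + 20824))/(-48397 + F) = (-146 + (-20386 + 20824))/(-48397 + 13490) = (-146 + 438)/(-34907) = 292*(-1/34907) = -292/34907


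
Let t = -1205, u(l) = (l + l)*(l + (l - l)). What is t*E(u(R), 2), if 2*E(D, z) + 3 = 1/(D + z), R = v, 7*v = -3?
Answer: 360295/232 ≈ 1553.0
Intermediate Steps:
v = -3/7 (v = (⅐)*(-3) = -3/7 ≈ -0.42857)
R = -3/7 ≈ -0.42857
u(l) = 2*l² (u(l) = (2*l)*(l + 0) = (2*l)*l = 2*l²)
E(D, z) = -3/2 + 1/(2*(D + z))
t*E(u(R), 2) = -1205*(1 - 6*(-3/7)² - 3*2)/(2*(2*(-3/7)² + 2)) = -1205*(1 - 6*9/49 - 6)/(2*(2*(9/49) + 2)) = -1205*(1 - 3*18/49 - 6)/(2*(18/49 + 2)) = -1205*(1 - 54/49 - 6)/(2*116/49) = -1205*49*(-299)/(2*116*49) = -1205*(-299/232) = 360295/232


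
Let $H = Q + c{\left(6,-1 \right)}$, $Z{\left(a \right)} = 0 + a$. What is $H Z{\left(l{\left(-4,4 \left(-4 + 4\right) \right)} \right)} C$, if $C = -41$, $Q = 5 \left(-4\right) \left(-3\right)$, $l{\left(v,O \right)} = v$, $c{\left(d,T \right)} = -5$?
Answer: $9020$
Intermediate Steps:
$Q = 60$ ($Q = \left(-20\right) \left(-3\right) = 60$)
$Z{\left(a \right)} = a$
$H = 55$ ($H = 60 - 5 = 55$)
$H Z{\left(l{\left(-4,4 \left(-4 + 4\right) \right)} \right)} C = 55 \left(-4\right) \left(-41\right) = \left(-220\right) \left(-41\right) = 9020$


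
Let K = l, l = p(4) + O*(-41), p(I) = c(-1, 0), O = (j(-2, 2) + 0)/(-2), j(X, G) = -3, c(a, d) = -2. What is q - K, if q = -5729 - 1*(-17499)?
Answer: 23667/2 ≈ 11834.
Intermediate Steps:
O = 3/2 (O = (-3 + 0)/(-2) = -1/2*(-3) = 3/2 ≈ 1.5000)
p(I) = -2
q = 11770 (q = -5729 + 17499 = 11770)
l = -127/2 (l = -2 + (3/2)*(-41) = -2 - 123/2 = -127/2 ≈ -63.500)
K = -127/2 ≈ -63.500
q - K = 11770 - 1*(-127/2) = 11770 + 127/2 = 23667/2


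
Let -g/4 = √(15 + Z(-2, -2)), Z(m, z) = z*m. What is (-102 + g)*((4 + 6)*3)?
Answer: -3060 - 120*√19 ≈ -3583.1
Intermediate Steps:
Z(m, z) = m*z
g = -4*√19 (g = -4*√(15 - 2*(-2)) = -4*√(15 + 4) = -4*√19 ≈ -17.436)
(-102 + g)*((4 + 6)*3) = (-102 - 4*√19)*((4 + 6)*3) = (-102 - 4*√19)*(10*3) = (-102 - 4*√19)*30 = -3060 - 120*√19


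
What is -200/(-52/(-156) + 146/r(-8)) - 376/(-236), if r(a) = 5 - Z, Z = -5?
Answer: -19493/1652 ≈ -11.800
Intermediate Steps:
r(a) = 10 (r(a) = 5 - 1*(-5) = 5 + 5 = 10)
-200/(-52/(-156) + 146/r(-8)) - 376/(-236) = -200/(-52/(-156) + 146/10) - 376/(-236) = -200/(-52*(-1/156) + 146*(1/10)) - 376*(-1/236) = -200/(1/3 + 73/5) + 94/59 = -200/224/15 + 94/59 = -200*15/224 + 94/59 = -375/28 + 94/59 = -19493/1652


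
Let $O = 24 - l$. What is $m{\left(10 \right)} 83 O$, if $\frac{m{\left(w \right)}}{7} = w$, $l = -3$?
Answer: $156870$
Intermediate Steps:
$m{\left(w \right)} = 7 w$
$O = 27$ ($O = 24 - -3 = 24 + 3 = 27$)
$m{\left(10 \right)} 83 O = 7 \cdot 10 \cdot 83 \cdot 27 = 70 \cdot 83 \cdot 27 = 5810 \cdot 27 = 156870$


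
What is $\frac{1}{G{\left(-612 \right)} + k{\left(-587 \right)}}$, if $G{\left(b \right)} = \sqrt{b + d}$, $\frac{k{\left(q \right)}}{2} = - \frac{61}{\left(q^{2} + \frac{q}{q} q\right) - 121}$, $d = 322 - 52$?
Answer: $- \frac{20975521}{20219106239333} - \frac{354721161963 i \sqrt{38}}{40438212478666} \approx -1.0374 \cdot 10^{-6} - 0.054074 i$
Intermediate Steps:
$d = 270$ ($d = 322 - 52 = 270$)
$k{\left(q \right)} = - \frac{122}{-121 + q + q^{2}}$ ($k{\left(q \right)} = 2 \left(- \frac{61}{\left(q^{2} + \frac{q}{q} q\right) - 121}\right) = 2 \left(- \frac{61}{\left(q^{2} + 1 q\right) - 121}\right) = 2 \left(- \frac{61}{\left(q^{2} + q\right) - 121}\right) = 2 \left(- \frac{61}{\left(q + q^{2}\right) - 121}\right) = 2 \left(- \frac{61}{-121 + q + q^{2}}\right) = - \frac{122}{-121 + q + q^{2}}$)
$G{\left(b \right)} = \sqrt{270 + b}$ ($G{\left(b \right)} = \sqrt{b + 270} = \sqrt{270 + b}$)
$\frac{1}{G{\left(-612 \right)} + k{\left(-587 \right)}} = \frac{1}{\sqrt{270 - 612} - \frac{122}{-121 - 587 + \left(-587\right)^{2}}} = \frac{1}{\sqrt{-342} - \frac{122}{-121 - 587 + 344569}} = \frac{1}{3 i \sqrt{38} - \frac{122}{343861}} = \frac{1}{- \frac{122}{343861} + 3 i \sqrt{38}}$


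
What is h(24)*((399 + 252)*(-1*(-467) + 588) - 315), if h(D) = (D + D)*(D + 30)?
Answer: 1779382080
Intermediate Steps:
h(D) = 2*D*(30 + D) (h(D) = (2*D)*(30 + D) = 2*D*(30 + D))
h(24)*((399 + 252)*(-1*(-467) + 588) - 315) = (2*24*(30 + 24))*((399 + 252)*(-1*(-467) + 588) - 315) = (2*24*54)*(651*(467 + 588) - 315) = 2592*(651*1055 - 315) = 2592*(686805 - 315) = 2592*686490 = 1779382080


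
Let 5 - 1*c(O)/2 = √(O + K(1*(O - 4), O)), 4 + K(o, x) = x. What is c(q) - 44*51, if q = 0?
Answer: -2234 - 4*I ≈ -2234.0 - 4.0*I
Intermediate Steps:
K(o, x) = -4 + x
c(O) = 10 - 2*√(-4 + 2*O) (c(O) = 10 - 2*√(O + (-4 + O)) = 10 - 2*√(-4 + 2*O))
c(q) - 44*51 = (10 - 2*√(-4 + 2*0)) - 44*51 = (10 - 2*√(-4 + 0)) - 2244 = (10 - 4*I) - 2244 = -2234 - 4*I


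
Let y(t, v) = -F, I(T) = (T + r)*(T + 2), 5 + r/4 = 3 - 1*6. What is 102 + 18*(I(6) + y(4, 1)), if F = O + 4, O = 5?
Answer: -3804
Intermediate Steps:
r = -32 (r = -20 + 4*(3 - 1*6) = -20 + 4*(3 - 6) = -20 + 4*(-3) = -20 - 12 = -32)
F = 9 (F = 5 + 4 = 9)
I(T) = (-32 + T)*(2 + T) (I(T) = (T - 32)*(T + 2) = (-32 + T)*(2 + T))
y(t, v) = -9 (y(t, v) = -1*9 = -9)
102 + 18*(I(6) + y(4, 1)) = 102 + 18*((-64 + 6² - 30*6) - 9) = 102 + 18*((-64 + 36 - 180) - 9) = 102 + 18*(-208 - 9) = 102 + 18*(-217) = 102 - 3906 = -3804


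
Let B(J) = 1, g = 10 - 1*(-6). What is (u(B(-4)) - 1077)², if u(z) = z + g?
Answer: 1123600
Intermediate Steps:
g = 16 (g = 10 + 6 = 16)
u(z) = 16 + z (u(z) = z + 16 = 16 + z)
(u(B(-4)) - 1077)² = ((16 + 1) - 1077)² = (17 - 1077)² = (-1060)² = 1123600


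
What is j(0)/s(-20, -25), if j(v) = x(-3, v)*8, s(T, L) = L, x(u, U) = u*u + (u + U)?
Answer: -48/25 ≈ -1.9200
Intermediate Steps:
x(u, U) = U + u + u² (x(u, U) = u² + (U + u) = U + u + u²)
j(v) = 48 + 8*v (j(v) = (v - 3 + (-3)²)*8 = (v - 3 + 9)*8 = (6 + v)*8 = 48 + 8*v)
j(0)/s(-20, -25) = (48 + 8*0)/(-25) = (48 + 0)*(-1/25) = 48*(-1/25) = -48/25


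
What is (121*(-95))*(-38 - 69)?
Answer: 1229965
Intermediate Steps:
(121*(-95))*(-38 - 69) = -11495*(-107) = 1229965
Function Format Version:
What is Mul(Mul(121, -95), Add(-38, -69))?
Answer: 1229965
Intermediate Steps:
Mul(Mul(121, -95), Add(-38, -69)) = Mul(-11495, -107) = 1229965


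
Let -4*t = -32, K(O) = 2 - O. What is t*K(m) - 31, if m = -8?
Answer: 49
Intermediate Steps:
t = 8 (t = -1/4*(-32) = 8)
t*K(m) - 31 = 8*(2 - 1*(-8)) - 31 = 8*(2 + 8) - 31 = 8*10 - 31 = 80 - 31 = 49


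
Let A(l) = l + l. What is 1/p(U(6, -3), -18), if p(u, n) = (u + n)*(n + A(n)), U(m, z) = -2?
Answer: 1/1080 ≈ 0.00092593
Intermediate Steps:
A(l) = 2*l
p(u, n) = 3*n*(n + u) (p(u, n) = (u + n)*(n + 2*n) = (n + u)*(3*n) = 3*n*(n + u))
1/p(U(6, -3), -18) = 1/(3*(-18)*(-18 - 2)) = 1/(3*(-18)*(-20)) = 1/1080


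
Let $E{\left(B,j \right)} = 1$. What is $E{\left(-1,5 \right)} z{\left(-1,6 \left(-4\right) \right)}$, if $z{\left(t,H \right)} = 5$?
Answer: $5$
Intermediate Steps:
$E{\left(-1,5 \right)} z{\left(-1,6 \left(-4\right) \right)} = 1 \cdot 5 = 5$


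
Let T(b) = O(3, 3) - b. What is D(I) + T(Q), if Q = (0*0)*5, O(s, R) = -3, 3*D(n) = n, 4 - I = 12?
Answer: -17/3 ≈ -5.6667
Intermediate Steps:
I = -8 (I = 4 - 1*12 = 4 - 12 = -8)
D(n) = n/3
Q = 0 (Q = 0*5 = 0)
T(b) = -3 - b
D(I) + T(Q) = (⅓)*(-8) + (-3 - 1*0) = -8/3 + (-3 + 0) = -8/3 - 3 = -17/3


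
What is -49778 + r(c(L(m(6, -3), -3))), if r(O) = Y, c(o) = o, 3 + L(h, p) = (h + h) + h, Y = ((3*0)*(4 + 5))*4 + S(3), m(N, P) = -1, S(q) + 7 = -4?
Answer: -49789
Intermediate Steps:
S(q) = -11 (S(q) = -7 - 4 = -11)
Y = -11 (Y = ((3*0)*(4 + 5))*4 - 11 = (0*9)*4 - 11 = 0*4 - 11 = 0 - 11 = -11)
L(h, p) = -3 + 3*h (L(h, p) = -3 + ((h + h) + h) = -3 + (2*h + h) = -3 + 3*h)
r(O) = -11
-49778 + r(c(L(m(6, -3), -3))) = -49778 - 11 = -49789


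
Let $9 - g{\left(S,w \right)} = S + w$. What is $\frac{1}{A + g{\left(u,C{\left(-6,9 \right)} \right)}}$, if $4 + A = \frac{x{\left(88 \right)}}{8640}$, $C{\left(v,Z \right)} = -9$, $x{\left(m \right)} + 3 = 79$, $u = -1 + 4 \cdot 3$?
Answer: $\frac{2160}{6499} \approx 0.33236$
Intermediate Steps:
$u = 11$ ($u = -1 + 12 = 11$)
$x{\left(m \right)} = 76$ ($x{\left(m \right)} = -3 + 79 = 76$)
$A = - \frac{8621}{2160}$ ($A = -4 + \frac{76}{8640} = -4 + 76 \cdot \frac{1}{8640} = -4 + \frac{19}{2160} = - \frac{8621}{2160} \approx -3.9912$)
$g{\left(S,w \right)} = 9 - S - w$ ($g{\left(S,w \right)} = 9 - \left(S + w\right) = 9 - S - w$)
$\frac{1}{A + g{\left(u,C{\left(-6,9 \right)} \right)}} = \frac{1}{- \frac{8621}{2160} - -7} = \frac{1}{- \frac{8621}{2160} + \left(9 - 11 + 9\right)} = \frac{1}{- \frac{8621}{2160} + 7} = \frac{1}{\frac{6499}{2160}} = \frac{2160}{6499}$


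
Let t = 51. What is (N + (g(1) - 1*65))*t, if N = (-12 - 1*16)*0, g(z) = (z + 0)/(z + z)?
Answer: -6579/2 ≈ -3289.5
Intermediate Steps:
g(z) = 1/2 (g(z) = z/((2*z)) = z*(1/(2*z)) = 1/2)
N = 0 (N = (-12 - 16)*0 = -28*0 = 0)
(N + (g(1) - 1*65))*t = (0 + (1/2 - 1*65))*51 = (0 + (1/2 - 65))*51 = (0 - 129/2)*51 = -129/2*51 = -6579/2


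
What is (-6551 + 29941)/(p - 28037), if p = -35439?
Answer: -11695/31738 ≈ -0.36849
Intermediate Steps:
(-6551 + 29941)/(p - 28037) = (-6551 + 29941)/(-35439 - 28037) = 23390/(-63476) = 23390*(-1/63476) = -11695/31738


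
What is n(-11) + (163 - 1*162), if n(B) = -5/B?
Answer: 16/11 ≈ 1.4545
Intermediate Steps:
n(-11) + (163 - 1*162) = -5/(-11) + (163 - 1*162) = -5*(-1/11) + (163 - 162) = 5/11 + 1 = 16/11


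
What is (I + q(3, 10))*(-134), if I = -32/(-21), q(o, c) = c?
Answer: -32428/21 ≈ -1544.2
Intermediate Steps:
I = 32/21 (I = -32*(-1)/21 = -2*(-16/21) = 32/21 ≈ 1.5238)
(I + q(3, 10))*(-134) = (32/21 + 10)*(-134) = (242/21)*(-134) = -32428/21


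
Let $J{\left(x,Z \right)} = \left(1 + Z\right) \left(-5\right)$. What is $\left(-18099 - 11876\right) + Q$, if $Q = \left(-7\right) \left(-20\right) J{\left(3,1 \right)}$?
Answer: $-31375$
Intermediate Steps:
$J{\left(x,Z \right)} = -5 - 5 Z$
$Q = -1400$ ($Q = \left(-7\right) \left(-20\right) \left(-5 - 5\right) = 140 \left(-5 - 5\right) = 140 \left(-10\right) = -1400$)
$\left(-18099 - 11876\right) + Q = \left(-18099 - 11876\right) - 1400 = -29975 - 1400 = -31375$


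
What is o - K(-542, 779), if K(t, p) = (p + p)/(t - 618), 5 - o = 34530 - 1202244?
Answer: 677277799/580 ≈ 1.1677e+6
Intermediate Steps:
o = 1167719 (o = 5 - (34530 - 1202244) = 5 - 1*(-1167714) = 5 + 1167714 = 1167719)
K(t, p) = 2*p/(-618 + t) (K(t, p) = (2*p)/(-618 + t) = 2*p/(-618 + t))
o - K(-542, 779) = 1167719 - 2*779/(-618 - 542) = 1167719 - 2*779/(-1160) = 1167719 - 2*779*(-1)/1160 = 1167719 - 1*(-779/580) = 1167719 + 779/580 = 677277799/580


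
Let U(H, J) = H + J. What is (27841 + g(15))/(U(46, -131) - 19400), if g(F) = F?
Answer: -27856/19485 ≈ -1.4296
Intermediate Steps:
(27841 + g(15))/(U(46, -131) - 19400) = (27841 + 15)/((46 - 131) - 19400) = 27856/(-85 - 19400) = 27856/(-19485) = 27856*(-1/19485) = -27856/19485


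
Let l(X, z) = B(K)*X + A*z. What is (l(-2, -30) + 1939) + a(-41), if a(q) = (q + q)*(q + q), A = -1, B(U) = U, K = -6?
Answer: 8705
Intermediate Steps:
l(X, z) = -z - 6*X (l(X, z) = -6*X - z = -z - 6*X)
a(q) = 4*q² (a(q) = (2*q)*(2*q) = 4*q²)
(l(-2, -30) + 1939) + a(-41) = ((-1*(-30) - 6*(-2)) + 1939) + 4*(-41)² = ((30 + 12) + 1939) + 4*1681 = (42 + 1939) + 6724 = 1981 + 6724 = 8705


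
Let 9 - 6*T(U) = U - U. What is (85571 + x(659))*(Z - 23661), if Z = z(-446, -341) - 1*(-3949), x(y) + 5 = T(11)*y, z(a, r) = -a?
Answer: -1667558997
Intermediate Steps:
T(U) = 3/2 (T(U) = 3/2 - (U - U)/6 = 3/2 - ⅙*0 = 3/2 + 0 = 3/2)
x(y) = -5 + 3*y/2
Z = 4395 (Z = -1*(-446) - 1*(-3949) = 446 + 3949 = 4395)
(85571 + x(659))*(Z - 23661) = (85571 + (-5 + (3/2)*659))*(4395 - 23661) = (85571 + (-5 + 1977/2))*(-19266) = (85571 + 1967/2)*(-19266) = (173109/2)*(-19266) = -1667558997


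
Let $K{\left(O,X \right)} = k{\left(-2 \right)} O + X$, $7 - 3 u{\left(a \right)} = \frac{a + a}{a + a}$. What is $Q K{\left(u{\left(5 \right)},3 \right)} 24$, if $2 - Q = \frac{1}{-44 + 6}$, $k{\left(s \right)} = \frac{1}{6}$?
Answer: $\frac{3080}{19} \approx 162.11$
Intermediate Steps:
$k{\left(s \right)} = \frac{1}{6}$
$u{\left(a \right)} = 2$ ($u{\left(a \right)} = \frac{7}{3} - \frac{\left(a + a\right) \frac{1}{a + a}}{3} = \frac{7}{3} - \frac{2 a \frac{1}{2 a}}{3} = \frac{7}{3} - \frac{1}{3} = 2$)
$K{\left(O,X \right)} = X + \frac{O}{6}$ ($K{\left(O,X \right)} = \frac{O}{6} + X = X + \frac{O}{6}$)
$Q = \frac{77}{38}$ ($Q = 2 - \frac{1}{-44 + 6} = 2 - \frac{1}{-38} = 2 - - \frac{1}{38} = 2 + \frac{1}{38} = \frac{77}{38} \approx 2.0263$)
$Q K{\left(u{\left(5 \right)},3 \right)} 24 = \frac{77 \left(3 + \frac{1}{6} \cdot 2\right)}{38} \cdot 24 = \frac{77 \left(3 + \frac{1}{3}\right)}{38} \cdot 24 = \frac{77}{38} \cdot \frac{10}{3} \cdot 24 = \frac{385}{57} \cdot 24 = \frac{3080}{19}$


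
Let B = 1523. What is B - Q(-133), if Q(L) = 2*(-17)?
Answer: 1557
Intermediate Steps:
Q(L) = -34
B - Q(-133) = 1523 - 1*(-34) = 1523 + 34 = 1557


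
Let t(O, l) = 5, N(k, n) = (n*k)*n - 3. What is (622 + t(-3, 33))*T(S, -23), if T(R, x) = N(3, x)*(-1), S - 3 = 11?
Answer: -993168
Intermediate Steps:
N(k, n) = -3 + k*n² (N(k, n) = (k*n)*n - 3 = k*n² - 3 = -3 + k*n²)
S = 14 (S = 3 + 11 = 14)
T(R, x) = 3 - 3*x² (T(R, x) = (-3 + 3*x²)*(-1) = 3 - 3*x²)
(622 + t(-3, 33))*T(S, -23) = (622 + 5)*(3 - 3*(-23)²) = 627*(3 - 3*529) = 627*(3 - 1587) = 627*(-1584) = -993168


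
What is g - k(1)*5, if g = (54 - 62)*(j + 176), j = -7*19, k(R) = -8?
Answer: -304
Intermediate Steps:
j = -133
g = -344 (g = (54 - 62)*(-133 + 176) = -8*43 = -344)
g - k(1)*5 = -344 - (-8)*5 = -344 - 1*(-40) = -344 + 40 = -304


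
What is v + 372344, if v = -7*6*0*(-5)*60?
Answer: 372344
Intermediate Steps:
v = 0 (v = -0*(-5)*60 = -7*0*60 = 0*60 = 0)
v + 372344 = 0 + 372344 = 372344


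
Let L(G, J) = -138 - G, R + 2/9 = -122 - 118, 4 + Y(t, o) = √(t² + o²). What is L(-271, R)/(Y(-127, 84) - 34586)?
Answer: -48426/12594157 - 7*√23185/62970785 ≈ -0.0038620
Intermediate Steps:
Y(t, o) = -4 + √(o² + t²) (Y(t, o) = -4 + √(t² + o²) = -4 + √(o² + t²))
R = -2162/9 (R = -2/9 + (-122 - 118) = -2/9 - 240 = -2162/9 ≈ -240.22)
L(-271, R)/(Y(-127, 84) - 34586) = (-138 - 1*(-271))/((-4 + √(84² + (-127)²)) - 34586) = (-138 + 271)/((-4 + √(7056 + 16129)) - 34586) = 133/((-4 + √23185) - 34586) = 133/(-34590 + √23185)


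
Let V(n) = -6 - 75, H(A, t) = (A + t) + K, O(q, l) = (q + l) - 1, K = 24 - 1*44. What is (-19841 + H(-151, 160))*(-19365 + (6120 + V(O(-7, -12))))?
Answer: 264547752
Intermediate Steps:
K = -20 (K = 24 - 44 = -20)
O(q, l) = -1 + l + q (O(q, l) = (l + q) - 1 = -1 + l + q)
H(A, t) = -20 + A + t (H(A, t) = (A + t) - 20 = -20 + A + t)
V(n) = -81
(-19841 + H(-151, 160))*(-19365 + (6120 + V(O(-7, -12)))) = (-19841 + (-20 - 151 + 160))*(-19365 + (6120 - 81)) = (-19841 - 11)*(-19365 + 6039) = -19852*(-13326) = 264547752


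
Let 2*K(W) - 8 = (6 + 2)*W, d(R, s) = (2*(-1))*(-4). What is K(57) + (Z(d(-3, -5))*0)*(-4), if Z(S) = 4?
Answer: 232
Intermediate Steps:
d(R, s) = 8 (d(R, s) = -2*(-4) = 8)
K(W) = 4 + 4*W (K(W) = 4 + ((6 + 2)*W)/2 = 4 + (8*W)/2 = 4 + 4*W)
K(57) + (Z(d(-3, -5))*0)*(-4) = (4 + 4*57) + (4*0)*(-4) = (4 + 228) + 0*(-4) = 232 + 0 = 232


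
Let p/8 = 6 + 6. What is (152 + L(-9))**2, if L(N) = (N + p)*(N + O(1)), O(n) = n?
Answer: 295936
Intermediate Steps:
p = 96 (p = 8*(6 + 6) = 8*12 = 96)
L(N) = (1 + N)*(96 + N) (L(N) = (N + 96)*(N + 1) = (96 + N)*(1 + N) = (1 + N)*(96 + N))
(152 + L(-9))**2 = (152 + (96 + (-9)**2 + 97*(-9)))**2 = (152 + (96 + 81 - 873))**2 = (152 - 696)**2 = (-544)**2 = 295936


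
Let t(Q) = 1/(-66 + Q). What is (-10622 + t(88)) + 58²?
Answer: -159675/22 ≈ -7258.0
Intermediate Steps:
(-10622 + t(88)) + 58² = (-10622 + 1/(-66 + 88)) + 58² = (-10622 + 1/22) + 3364 = -233683/22 + 3364 = -159675/22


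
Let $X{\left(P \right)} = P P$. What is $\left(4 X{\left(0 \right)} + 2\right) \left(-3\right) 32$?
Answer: $-192$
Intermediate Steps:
$X{\left(P \right)} = P^{2}$
$\left(4 X{\left(0 \right)} + 2\right) \left(-3\right) 32 = \left(4 \cdot 0^{2} + 2\right) \left(-3\right) 32 = \left(4 \cdot 0 + 2\right) \left(-3\right) 32 = \left(0 + 2\right) \left(-3\right) 32 = 2 \left(-3\right) 32 = \left(-6\right) 32 = -192$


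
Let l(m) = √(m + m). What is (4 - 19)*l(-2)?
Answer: -30*I ≈ -30.0*I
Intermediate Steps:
l(m) = √2*√m (l(m) = √(2*m) = √2*√m)
(4 - 19)*l(-2) = (4 - 19)*(√2*√(-2)) = -15*√2*I*√2 = -30*I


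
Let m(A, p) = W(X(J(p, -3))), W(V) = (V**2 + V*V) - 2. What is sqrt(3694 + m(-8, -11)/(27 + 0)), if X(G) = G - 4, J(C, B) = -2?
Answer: 4*sqrt(18714)/9 ≈ 60.800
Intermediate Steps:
X(G) = -4 + G
W(V) = -2 + 2*V**2 (W(V) = (V**2 + V**2) - 2 = 2*V**2 - 2 = -2 + 2*V**2)
m(A, p) = 70 (m(A, p) = -2 + 2*(-4 - 2)**2 = -2 + 2*(-6)**2 = -2 + 2*36 = -2 + 72 = 70)
sqrt(3694 + m(-8, -11)/(27 + 0)) = sqrt(3694 + 70/(27 + 0)) = sqrt(3694 + 70/27) = sqrt(99808/27) = 4*sqrt(18714)/9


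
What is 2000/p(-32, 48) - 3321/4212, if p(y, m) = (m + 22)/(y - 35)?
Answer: -697087/364 ≈ -1915.1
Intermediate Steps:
p(y, m) = (22 + m)/(-35 + y)
2000/p(-32, 48) - 3321/4212 = 2000/(((22 + 48)/(-35 - 32))) - 3321/4212 = 2000/((70/(-67))) - 3321*1/4212 = 2000/((-1/67*70)) - 41/52 = 2000/(-70/67) - 41/52 = 2000*(-67/70) - 41/52 = -13400/7 - 41/52 = -697087/364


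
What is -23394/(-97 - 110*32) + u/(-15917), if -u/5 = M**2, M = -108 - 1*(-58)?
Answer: 417574798/57571789 ≈ 7.2531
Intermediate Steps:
M = -50 (M = -108 + 58 = -50)
u = -12500 (u = -5*(-50)**2 = -5*2500 = -12500)
-23394/(-97 - 110*32) + u/(-15917) = -23394/(-97 - 110*32) - 12500/(-15917) = -23394/(-97 - 3520) - 12500*(-1/15917) = -23394/(-3617) + 12500/15917 = -23394*(-1/3617) + 12500/15917 = 23394/3617 + 12500/15917 = 417574798/57571789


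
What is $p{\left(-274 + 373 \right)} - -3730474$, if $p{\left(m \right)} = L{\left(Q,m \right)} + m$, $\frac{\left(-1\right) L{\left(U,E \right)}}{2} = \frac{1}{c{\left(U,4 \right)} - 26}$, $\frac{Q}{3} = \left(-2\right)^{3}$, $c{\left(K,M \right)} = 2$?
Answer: $\frac{44766877}{12} \approx 3.7306 \cdot 10^{6}$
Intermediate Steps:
$Q = -24$ ($Q = 3 \left(-2\right)^{3} = 3 \left(-8\right) = -24$)
$L{\left(U,E \right)} = \frac{1}{12}$ ($L{\left(U,E \right)} = - \frac{2}{2 - 26} = - \frac{2}{-24} = \left(-2\right) \left(- \frac{1}{24}\right) = \frac{1}{12}$)
$p{\left(m \right)} = \frac{1}{12} + m$
$p{\left(-274 + 373 \right)} - -3730474 = \left(\frac{1}{12} + \left(-274 + 373\right)\right) - -3730474 = \left(\frac{1}{12} + 99\right) + 3730474 = \frac{1189}{12} + 3730474 = \frac{44766877}{12}$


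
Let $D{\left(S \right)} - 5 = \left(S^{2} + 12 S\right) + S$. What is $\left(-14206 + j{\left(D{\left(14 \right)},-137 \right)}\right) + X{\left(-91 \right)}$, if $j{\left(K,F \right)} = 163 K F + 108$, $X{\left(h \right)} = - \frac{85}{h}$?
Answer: $- \frac{779585176}{91} \approx -8.5669 \cdot 10^{6}$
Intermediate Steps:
$D{\left(S \right)} = 5 + S^{2} + 13 S$ ($D{\left(S \right)} = 5 + \left(\left(S^{2} + 12 S\right) + S\right) = 5 + \left(S^{2} + 13 S\right) = 5 + S^{2} + 13 S$)
$j{\left(K,F \right)} = 108 + 163 F K$ ($j{\left(K,F \right)} = 163 F K + 108 = 108 + 163 F K$)
$\left(-14206 + j{\left(D{\left(14 \right)},-137 \right)}\right) + X{\left(-91 \right)} = \left(-14206 + \left(108 + 163 \left(-137\right) \left(5 + 14^{2} + 13 \cdot 14\right)\right)\right) - \frac{85}{-91} = \left(-14206 + \left(108 + 163 \left(-137\right) \left(5 + 196 + 182\right)\right)\right) - - \frac{85}{91} = \left(-14206 + \left(108 + 163 \left(-137\right) 383\right)\right) + \frac{85}{91} = \left(-14206 + \left(108 - 8552773\right)\right) + \frac{85}{91} = \left(-14206 - 8552665\right) + \frac{85}{91} = -8566871 + \frac{85}{91} = - \frac{779585176}{91}$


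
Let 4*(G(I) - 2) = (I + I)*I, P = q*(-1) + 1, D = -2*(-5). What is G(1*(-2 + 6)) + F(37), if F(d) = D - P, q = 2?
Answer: 21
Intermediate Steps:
D = 10
P = -1 (P = 2*(-1) + 1 = -2 + 1 = -1)
F(d) = 11 (F(d) = 10 - 1*(-1) = 10 + 1 = 11)
G(I) = 2 + I²/2 (G(I) = 2 + ((I + I)*I)/4 = 2 + ((2*I)*I)/4 = 2 + (2*I²)/4 = 2 + I²/2)
G(1*(-2 + 6)) + F(37) = (2 + (1*(-2 + 6))²/2) + 11 = (2 + (1*4)²/2) + 11 = (2 + (½)*4²) + 11 = (2 + (½)*16) + 11 = (2 + 8) + 11 = 10 + 11 = 21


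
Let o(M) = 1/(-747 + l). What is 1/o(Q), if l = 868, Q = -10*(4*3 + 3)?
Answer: 121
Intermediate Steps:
Q = -150 (Q = -10*(12 + 3) = -10*15 = -150)
o(M) = 1/121 (o(M) = 1/(-747 + 868) = 1/121)
1/o(Q) = 1/(1/121) = 121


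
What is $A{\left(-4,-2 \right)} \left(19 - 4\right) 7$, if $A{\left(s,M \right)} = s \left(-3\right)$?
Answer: $1260$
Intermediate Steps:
$A{\left(s,M \right)} = - 3 s$
$A{\left(-4,-2 \right)} \left(19 - 4\right) 7 = \left(-3\right) \left(-4\right) \left(19 - 4\right) 7 = 12 \cdot 15 \cdot 7 = 180 \cdot 7 = 1260$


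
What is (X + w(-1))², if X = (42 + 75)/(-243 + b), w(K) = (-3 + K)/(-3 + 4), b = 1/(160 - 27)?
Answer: 124121881/6180196 ≈ 20.084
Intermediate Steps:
b = 1/133 ≈ 0.0075188
w(K) = -3 + K (w(K) = (-3 + K)/1 = (-3 + K)*1 = -3 + K)
X = -1197/2486 (X = (42 + 75)/(-243 + 1/133) = 117/(-32318/133) = 117*(-133/32318) = -1197/2486 ≈ -0.48150)
(X + w(-1))² = (-1197/2486 + (-3 - 1))² = (-1197/2486 - 4)² = (-11141/2486)² = 124121881/6180196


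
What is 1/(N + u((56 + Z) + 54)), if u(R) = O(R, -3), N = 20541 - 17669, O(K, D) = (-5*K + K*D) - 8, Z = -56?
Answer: 1/2432 ≈ 0.00041118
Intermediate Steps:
O(K, D) = -8 - 5*K + D*K (O(K, D) = (-5*K + D*K) - 8 = -8 - 5*K + D*K)
N = 2872
u(R) = -8 - 8*R (u(R) = -8 - 5*R - 3*R = -8 - 8*R)
1/(N + u((56 + Z) + 54)) = 1/(2872 + (-8 - 8*((56 - 56) + 54))) = 1/(2872 + (-8 - 8*(0 + 54))) = 1/(2872 + (-8 - 8*54)) = 1/(2872 + (-8 - 432)) = 1/(2872 - 440) = 1/2432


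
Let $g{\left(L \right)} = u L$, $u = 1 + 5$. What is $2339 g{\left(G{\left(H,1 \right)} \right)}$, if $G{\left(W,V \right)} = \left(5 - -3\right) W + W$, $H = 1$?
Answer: $126306$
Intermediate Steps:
$u = 6$
$G{\left(W,V \right)} = 9 W$ ($G{\left(W,V \right)} = \left(5 + 3\right) W + W = 8 W + W = 9 W$)
$g{\left(L \right)} = 6 L$
$2339 g{\left(G{\left(H,1 \right)} \right)} = 2339 \cdot 6 \cdot 9 \cdot 1 = 2339 \cdot 6 \cdot 9 = 2339 \cdot 54 = 126306$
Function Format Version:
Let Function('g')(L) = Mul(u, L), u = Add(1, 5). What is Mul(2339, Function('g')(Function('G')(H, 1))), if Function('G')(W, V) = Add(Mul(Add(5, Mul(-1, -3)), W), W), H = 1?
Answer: 126306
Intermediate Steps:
u = 6
Function('G')(W, V) = Mul(9, W) (Function('G')(W, V) = Add(Mul(Add(5, 3), W), W) = Add(Mul(8, W), W) = Mul(9, W))
Function('g')(L) = Mul(6, L)
Mul(2339, Function('g')(Function('G')(H, 1))) = Mul(2339, Mul(6, Mul(9, 1))) = Mul(2339, Mul(6, 9)) = Mul(2339, 54) = 126306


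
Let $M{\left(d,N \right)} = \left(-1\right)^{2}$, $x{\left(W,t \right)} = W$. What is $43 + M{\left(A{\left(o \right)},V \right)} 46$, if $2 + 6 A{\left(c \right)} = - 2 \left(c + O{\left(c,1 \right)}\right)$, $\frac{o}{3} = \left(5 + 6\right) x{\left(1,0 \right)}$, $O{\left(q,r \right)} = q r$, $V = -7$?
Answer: $89$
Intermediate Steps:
$o = 33$ ($o = 3 \left(5 + 6\right) 1 = 3 \cdot 11 \cdot 1 = 3 \cdot 11 = 33$)
$A{\left(c \right)} = - \frac{1}{3} - \frac{2 c}{3}$ ($A{\left(c \right)} = - \frac{1}{3} + \frac{\left(-2\right) \left(c + c 1\right)}{6} = - \frac{1}{3} + \frac{\left(-2\right) \left(c + c\right)}{6} = - \frac{1}{3} + \frac{\left(-2\right) 2 c}{6} = - \frac{1}{3} + \frac{\left(-4\right) c}{6} = - \frac{1}{3} - \frac{2 c}{3}$)
$M{\left(d,N \right)} = 1$
$43 + M{\left(A{\left(o \right)},V \right)} 46 = 43 + 1 \cdot 46 = 43 + 46 = 89$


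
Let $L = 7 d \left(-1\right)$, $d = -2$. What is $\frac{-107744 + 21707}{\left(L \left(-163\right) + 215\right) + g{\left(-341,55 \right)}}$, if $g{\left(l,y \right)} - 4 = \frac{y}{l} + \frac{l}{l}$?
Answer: $\frac{889049}{21309} \approx 41.722$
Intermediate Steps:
$L = 14$ ($L = 7 \left(-2\right) \left(-1\right) = \left(-14\right) \left(-1\right) = 14$)
$g{\left(l,y \right)} = 5 + \frac{y}{l}$ ($g{\left(l,y \right)} = 4 + \left(\frac{y}{l} + \frac{l}{l}\right) = 4 + \left(\frac{y}{l} + 1\right) = 4 + \left(1 + \frac{y}{l}\right) = 5 + \frac{y}{l}$)
$\frac{-107744 + 21707}{\left(L \left(-163\right) + 215\right) + g{\left(-341,55 \right)}} = \frac{-107744 + 21707}{\left(14 \left(-163\right) + 215\right) + \left(5 + \frac{55}{-341}\right)} = - \frac{86037}{\left(-2282 + 215\right) + \left(5 + 55 \left(- \frac{1}{341}\right)\right)} = - \frac{86037}{-2067 + \left(5 - \frac{5}{31}\right)} = - \frac{86037}{-2067 + \frac{150}{31}} = - \frac{86037}{- \frac{63927}{31}} = \left(-86037\right) \left(- \frac{31}{63927}\right) = \frac{889049}{21309}$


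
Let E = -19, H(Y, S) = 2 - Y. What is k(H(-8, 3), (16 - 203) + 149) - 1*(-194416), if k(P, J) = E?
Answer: 194397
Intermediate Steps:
k(P, J) = -19
k(H(-8, 3), (16 - 203) + 149) - 1*(-194416) = -19 - 1*(-194416) = -19 + 194416 = 194397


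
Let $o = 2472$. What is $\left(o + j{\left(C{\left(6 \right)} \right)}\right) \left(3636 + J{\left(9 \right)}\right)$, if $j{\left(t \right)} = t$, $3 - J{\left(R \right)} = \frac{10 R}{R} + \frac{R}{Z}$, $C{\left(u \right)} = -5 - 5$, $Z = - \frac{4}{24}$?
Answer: $9067546$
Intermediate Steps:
$Z = - \frac{1}{6}$ ($Z = \left(-4\right) \frac{1}{24} = - \frac{1}{6} \approx -0.16667$)
$C{\left(u \right)} = -10$
$J{\left(R \right)} = -7 + 6 R$ ($J{\left(R \right)} = 3 - \left(\frac{10 R}{R} + \frac{R}{- \frac{1}{6}}\right) = 3 - \left(10 + R \left(-6\right)\right) = 3 - \left(10 - 6 R\right) = 3 + \left(-10 + 6 R\right) = -7 + 6 R$)
$\left(o + j{\left(C{\left(6 \right)} \right)}\right) \left(3636 + J{\left(9 \right)}\right) = \left(2472 - 10\right) \left(3636 + \left(-7 + 6 \cdot 9\right)\right) = 2462 \left(3636 + \left(-7 + 54\right)\right) = 2462 \left(3636 + 47\right) = 2462 \cdot 3683 = 9067546$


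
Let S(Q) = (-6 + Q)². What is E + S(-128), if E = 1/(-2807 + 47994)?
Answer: 811377773/45187 ≈ 17956.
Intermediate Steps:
E = 1/45187 ≈ 2.2130e-5
E + S(-128) = 1/45187 + (-6 - 128)² = 1/45187 + (-134)² = 1/45187 + 17956 = 811377773/45187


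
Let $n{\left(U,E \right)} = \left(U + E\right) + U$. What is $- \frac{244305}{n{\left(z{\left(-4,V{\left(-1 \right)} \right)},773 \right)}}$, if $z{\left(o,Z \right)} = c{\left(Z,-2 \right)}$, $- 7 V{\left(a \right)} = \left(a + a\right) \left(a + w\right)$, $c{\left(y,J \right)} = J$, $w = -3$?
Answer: $- \frac{244305}{769} \approx -317.69$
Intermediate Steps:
$V{\left(a \right)} = - \frac{2 a \left(-3 + a\right)}{7}$ ($V{\left(a \right)} = - \frac{\left(a + a\right) \left(a - 3\right)}{7} = - \frac{2 a \left(-3 + a\right)}{7}$)
$z{\left(o,Z \right)} = -2$
$n{\left(U,E \right)} = E + 2 U$ ($n{\left(U,E \right)} = \left(E + U\right) + U = E + 2 U$)
$- \frac{244305}{n{\left(z{\left(-4,V{\left(-1 \right)} \right)},773 \right)}} = - \frac{244305}{773 + 2 \left(-2\right)} = - \frac{244305}{773 - 4} = - \frac{244305}{769}$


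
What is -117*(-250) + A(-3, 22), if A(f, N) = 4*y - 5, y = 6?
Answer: 29269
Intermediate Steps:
A(f, N) = 19 (A(f, N) = 4*6 - 5 = 24 - 5 = 19)
-117*(-250) + A(-3, 22) = -117*(-250) + 19 = 29250 + 19 = 29269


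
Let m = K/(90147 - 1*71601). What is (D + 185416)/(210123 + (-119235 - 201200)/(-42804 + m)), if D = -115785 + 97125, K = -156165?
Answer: 44134707363548/55614475324279 ≈ 0.79358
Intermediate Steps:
D = -18660
m = -52055/6182 (m = -156165/(90147 - 1*71601) = -156165/(90147 - 71601) = -156165/18546 = -156165*1/18546 = -52055/6182 ≈ -8.4204)
(D + 185416)/(210123 + (-119235 - 201200)/(-42804 + m)) = (-18660 + 185416)/(210123 + (-119235 - 201200)/(-42804 - 52055/6182)) = 166756/(210123 - 320435/(-264666383/6182)) = 166756/(210123 - 320435*(-6182/264666383)) = 166756/(210123 + 1980929170/264666383) = 166756/(55614475324279/264666383) = 166756*(264666383/55614475324279) = 44134707363548/55614475324279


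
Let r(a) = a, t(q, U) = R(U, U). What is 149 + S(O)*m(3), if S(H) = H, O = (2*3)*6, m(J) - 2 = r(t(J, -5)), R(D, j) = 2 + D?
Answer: 113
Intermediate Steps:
t(q, U) = 2 + U
m(J) = -1 (m(J) = 2 + (2 - 5) = 2 - 3 = -1)
O = 36 (O = 6*6 = 36)
149 + S(O)*m(3) = 149 + 36*(-1) = 149 - 36 = 113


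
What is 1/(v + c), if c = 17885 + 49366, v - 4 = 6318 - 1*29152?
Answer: 1/44421 ≈ 2.2512e-5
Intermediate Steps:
v = -22830 (v = 4 + (6318 - 1*29152) = 4 + (6318 - 29152) = 4 - 22834 = -22830)
c = 67251
1/(v + c) = 1/(-22830 + 67251) = 1/44421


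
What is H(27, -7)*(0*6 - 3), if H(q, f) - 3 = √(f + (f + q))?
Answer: -9 - 3*√13 ≈ -19.817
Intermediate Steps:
H(q, f) = 3 + √(q + 2*f) (H(q, f) = 3 + √(f + (f + q)) = 3 + √(q + 2*f))
H(27, -7)*(0*6 - 3) = (3 + √(27 + 2*(-7)))*(0*6 - 3) = (3 + √(27 - 14))*(0 - 3) = (3 + √13)*(-3) = -9 - 3*√13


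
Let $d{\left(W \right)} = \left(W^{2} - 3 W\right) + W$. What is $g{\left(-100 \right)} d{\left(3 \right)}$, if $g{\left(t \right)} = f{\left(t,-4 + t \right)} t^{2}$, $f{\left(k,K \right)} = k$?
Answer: $-3000000$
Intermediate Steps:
$d{\left(W \right)} = W^{2} - 2 W$
$g{\left(t \right)} = t^{3}$ ($g{\left(t \right)} = t t^{2} = t^{3}$)
$g{\left(-100 \right)} d{\left(3 \right)} = \left(-100\right)^{3} \cdot 3 \left(-2 + 3\right) = - 1000000 \cdot 3 \cdot 1 = \left(-1000000\right) 3 = -3000000$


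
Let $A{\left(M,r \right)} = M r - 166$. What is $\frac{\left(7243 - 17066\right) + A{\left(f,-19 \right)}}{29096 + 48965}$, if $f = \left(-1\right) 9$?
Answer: $- \frac{9818}{78061} \approx -0.12577$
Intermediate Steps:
$f = -9$
$A{\left(M,r \right)} = -166 + M r$
$\frac{\left(7243 - 17066\right) + A{\left(f,-19 \right)}}{29096 + 48965} = \frac{\left(7243 - 17066\right) - -5}{29096 + 48965} = \frac{\left(7243 - 17066\right) + \left(-166 + 171\right)}{78061} = \left(-9823 + 5\right) \frac{1}{78061} = \left(-9818\right) \frac{1}{78061} = - \frac{9818}{78061}$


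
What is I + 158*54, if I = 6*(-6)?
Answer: 8496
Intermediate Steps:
I = -36
I + 158*54 = -36 + 158*54 = -36 + 8532 = 8496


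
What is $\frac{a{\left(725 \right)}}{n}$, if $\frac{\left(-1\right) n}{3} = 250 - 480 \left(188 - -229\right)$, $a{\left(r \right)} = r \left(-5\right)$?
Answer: $- \frac{725}{119946} \approx -0.0060444$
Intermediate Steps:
$a{\left(r \right)} = - 5 r$
$n = 599730$ ($n = - 3 \left(250 - 480 \left(188 - -229\right)\right) = - 3 \left(250 - 480 \left(188 + 229\right)\right) = - 3 \left(250 - 200160\right) = \left(-3\right) \left(-199910\right) = 599730$)
$\frac{a{\left(725 \right)}}{n} = \frac{\left(-5\right) 725}{599730} = \left(-3625\right) \frac{1}{599730} = - \frac{725}{119946}$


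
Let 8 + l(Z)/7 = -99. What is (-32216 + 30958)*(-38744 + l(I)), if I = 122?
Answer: 49682194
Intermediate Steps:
l(Z) = -749 (l(Z) = -56 + 7*(-99) = -56 - 693 = -749)
(-32216 + 30958)*(-38744 + l(I)) = (-32216 + 30958)*(-38744 - 749) = -1258*(-39493) = 49682194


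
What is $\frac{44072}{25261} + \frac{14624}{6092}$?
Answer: $\frac{159475872}{38472503} \approx 4.1452$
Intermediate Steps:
$\frac{44072}{25261} + \frac{14624}{6092} = 44072 \cdot \frac{1}{25261} + 14624 \cdot \frac{1}{6092} = \frac{44072}{25261} + \frac{3656}{1523} = \frac{159475872}{38472503}$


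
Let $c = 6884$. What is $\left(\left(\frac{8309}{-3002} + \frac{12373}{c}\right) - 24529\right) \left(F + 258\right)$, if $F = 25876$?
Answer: $- \frac{3312031589168847}{5166442} \approx -6.4107 \cdot 10^{8}$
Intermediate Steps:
$\left(\left(\frac{8309}{-3002} + \frac{12373}{c}\right) - 24529\right) \left(F + 258\right) = \left(\left(\frac{8309}{-3002} + \frac{12373}{6884}\right) - 24529\right) \left(25876 + 258\right) = \left(\left(8309 \left(- \frac{1}{3002}\right) + 12373 \cdot \frac{1}{6884}\right) - 24529\right) 26134 = \left(\left(- \frac{8309}{3002} + \frac{12373}{6884}\right) - 24529\right) 26134 = \left(- \frac{10027705}{10332884} - 24529\right) 26134 = \left(- \frac{253465339341}{10332884}\right) 26134 = - \frac{3312031589168847}{5166442}$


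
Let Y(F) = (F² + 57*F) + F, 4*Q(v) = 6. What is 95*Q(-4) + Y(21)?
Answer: 3603/2 ≈ 1801.5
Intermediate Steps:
Q(v) = 3/2 (Q(v) = (¼)*6 = 3/2)
Y(F) = F² + 58*F
95*Q(-4) + Y(21) = 95*(3/2) + 21*(58 + 21) = 285/2 + 21*79 = 285/2 + 1659 = 3603/2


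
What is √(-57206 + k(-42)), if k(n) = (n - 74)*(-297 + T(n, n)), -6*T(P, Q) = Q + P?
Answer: I*√24378 ≈ 156.13*I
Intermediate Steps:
T(P, Q) = -P/6 - Q/6 (T(P, Q) = -(Q + P)/6 = -(P + Q)/6 = -P/6 - Q/6)
k(n) = (-297 - n/3)*(-74 + n) (k(n) = (n - 74)*(-297 + (-n/6 - n/6)) = (-74 + n)*(-297 - n/3) = (-297 - n/3)*(-74 + n))
√(-57206 + k(-42)) = √(-57206 + (21978 - 817/3*(-42) - ⅓*(-42)²)) = √(-57206 + (21978 + 11438 - ⅓*1764)) = √(-57206 + (21978 + 11438 - 588)) = √(-57206 + 32828) = √(-24378) = I*√24378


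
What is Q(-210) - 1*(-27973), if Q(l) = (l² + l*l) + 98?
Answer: 116271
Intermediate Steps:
Q(l) = 98 + 2*l² (Q(l) = (l² + l²) + 98 = 2*l² + 98 = 98 + 2*l²)
Q(-210) - 1*(-27973) = (98 + 2*(-210)²) - 1*(-27973) = (98 + 2*44100) + 27973 = (98 + 88200) + 27973 = 88298 + 27973 = 116271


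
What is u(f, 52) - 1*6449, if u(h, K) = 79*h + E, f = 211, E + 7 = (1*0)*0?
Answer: 10213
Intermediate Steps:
E = -7 (E = -7 + (1*0)*0 = -7 + 0*0 = -7 + 0 = -7)
u(h, K) = -7 + 79*h (u(h, K) = 79*h - 7 = -7 + 79*h)
u(f, 52) - 1*6449 = (-7 + 79*211) - 1*6449 = (-7 + 16669) - 6449 = 16662 - 6449 = 10213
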